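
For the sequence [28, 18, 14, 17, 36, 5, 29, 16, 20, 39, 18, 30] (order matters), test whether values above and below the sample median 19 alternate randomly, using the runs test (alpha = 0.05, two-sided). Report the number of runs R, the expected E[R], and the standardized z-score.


Step 1: Compute median = 19; label A = above, B = below.
Labels in order: ABBBABABAABA  (n_A = 6, n_B = 6)
Step 2: Count runs R = 9.
Step 3: Under H0 (random ordering), E[R] = 2*n_A*n_B/(n_A+n_B) + 1 = 2*6*6/12 + 1 = 7.0000.
        Var[R] = 2*n_A*n_B*(2*n_A*n_B - n_A - n_B) / ((n_A+n_B)^2 * (n_A+n_B-1)) = 4320/1584 = 2.7273.
        SD[R] = 1.6514.
Step 4: Continuity-corrected z = (R - 0.5 - E[R]) / SD[R] = (9 - 0.5 - 7.0000) / 1.6514 = 0.9083.
Step 5: Two-sided p-value via normal approximation = 2*(1 - Phi(|z|)) = 0.363722.
Step 6: alpha = 0.05. fail to reject H0.

R = 9, z = 0.9083, p = 0.363722, fail to reject H0.


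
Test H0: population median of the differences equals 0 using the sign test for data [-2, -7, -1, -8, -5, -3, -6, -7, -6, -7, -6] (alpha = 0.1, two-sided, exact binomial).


Step 1: Discard zero differences. Original n = 11; n_eff = number of nonzero differences = 11.
Nonzero differences (with sign): -2, -7, -1, -8, -5, -3, -6, -7, -6, -7, -6
Step 2: Count signs: positive = 0, negative = 11.
Step 3: Under H0: P(positive) = 0.5, so the number of positives S ~ Bin(11, 0.5).
Step 4: Two-sided exact p-value = sum of Bin(11,0.5) probabilities at or below the observed probability = 0.000977.
Step 5: alpha = 0.1. reject H0.

n_eff = 11, pos = 0, neg = 11, p = 0.000977, reject H0.


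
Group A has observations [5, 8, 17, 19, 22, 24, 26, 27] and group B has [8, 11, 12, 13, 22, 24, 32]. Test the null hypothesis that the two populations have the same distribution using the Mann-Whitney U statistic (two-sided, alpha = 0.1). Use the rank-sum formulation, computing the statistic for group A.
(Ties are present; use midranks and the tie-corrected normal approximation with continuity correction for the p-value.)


Step 1: Combine and sort all 15 observations; assign midranks.
sorted (value, group): (5,X), (8,X), (8,Y), (11,Y), (12,Y), (13,Y), (17,X), (19,X), (22,X), (22,Y), (24,X), (24,Y), (26,X), (27,X), (32,Y)
ranks: 5->1, 8->2.5, 8->2.5, 11->4, 12->5, 13->6, 17->7, 19->8, 22->9.5, 22->9.5, 24->11.5, 24->11.5, 26->13, 27->14, 32->15
Step 2: Rank sum for X: R1 = 1 + 2.5 + 7 + 8 + 9.5 + 11.5 + 13 + 14 = 66.5.
Step 3: U_X = R1 - n1(n1+1)/2 = 66.5 - 8*9/2 = 66.5 - 36 = 30.5.
       U_Y = n1*n2 - U_X = 56 - 30.5 = 25.5.
Step 4: Ties are present, so use the tie-corrected normal approximation (with continuity correction) for the p-value.
Step 5: p-value = 0.816478; compare to alpha = 0.1. fail to reject H0.

U_X = 30.5, p = 0.816478, fail to reject H0 at alpha = 0.1.


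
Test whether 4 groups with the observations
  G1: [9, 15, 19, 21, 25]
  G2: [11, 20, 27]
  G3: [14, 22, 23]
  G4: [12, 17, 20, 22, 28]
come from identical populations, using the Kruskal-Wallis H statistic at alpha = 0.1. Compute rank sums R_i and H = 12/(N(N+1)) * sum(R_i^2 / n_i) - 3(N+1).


Step 1: Combine all N = 16 observations and assign midranks.
sorted (value, group, rank): (9,G1,1), (11,G2,2), (12,G4,3), (14,G3,4), (15,G1,5), (17,G4,6), (19,G1,7), (20,G2,8.5), (20,G4,8.5), (21,G1,10), (22,G3,11.5), (22,G4,11.5), (23,G3,13), (25,G1,14), (27,G2,15), (28,G4,16)
Step 2: Sum ranks within each group.
R_1 = 37 (n_1 = 5)
R_2 = 25.5 (n_2 = 3)
R_3 = 28.5 (n_3 = 3)
R_4 = 45 (n_4 = 5)
Step 3: H = 12/(N(N+1)) * sum(R_i^2/n_i) - 3(N+1)
     = 12/(16*17) * (37^2/5 + 25.5^2/3 + 28.5^2/3 + 45^2/5) - 3*17
     = 0.044118 * 1166.3 - 51
     = 0.454412.
Step 4: Ties present; correction factor C = 1 - 12/(16^3 - 16) = 0.997059. Corrected H = 0.454412 / 0.997059 = 0.455752.
Step 5: Under H0, H ~ chi^2(3); p-value = 0.928499.
Step 6: alpha = 0.1. fail to reject H0.

H = 0.4558, df = 3, p = 0.928499, fail to reject H0.


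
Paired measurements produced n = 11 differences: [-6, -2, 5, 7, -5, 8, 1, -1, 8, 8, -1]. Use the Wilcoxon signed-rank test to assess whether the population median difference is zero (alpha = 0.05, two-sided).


Step 1: Drop any zero differences (none here) and take |d_i|.
|d| = [6, 2, 5, 7, 5, 8, 1, 1, 8, 8, 1]
Step 2: Midrank |d_i| (ties get averaged ranks).
ranks: |6|->7, |2|->4, |5|->5.5, |7|->8, |5|->5.5, |8|->10, |1|->2, |1|->2, |8|->10, |8|->10, |1|->2
Step 3: Attach original signs; sum ranks with positive sign and with negative sign.
W+ = 5.5 + 8 + 10 + 2 + 10 + 10 = 45.5
W- = 7 + 4 + 5.5 + 2 + 2 = 20.5
(Check: W+ + W- = 66 should equal n(n+1)/2 = 66.)
Step 4: Test statistic W = min(W+, W-) = 20.5.
Step 5: Ties in |d|, so use the tie-corrected normal approximation.
        E[W] = n(n+1)/4 = 11*12/4 = 33.
        Tie groups: |d|=1 (t=3), |d|=5 (t=2), |d|=8 (t=3); sum(t^3 - t) = 54.
        Var[W] = n(n+1)(2n+1)/24 - sum(t^3-t)/48 = 3036/24 - 54/48 = 125.375.
        z = (W - E[W]) / sqrt(Var[W]) = (20.5 - 33) / 11.1971 = -1.1164.
        Two-sided p = 2*Phi(z) = 0.264268.
Step 6: alpha = 0.05. fail to reject H0.

W+ = 45.5, W- = 20.5, W = min = 20.5, p = 0.264268, fail to reject H0.


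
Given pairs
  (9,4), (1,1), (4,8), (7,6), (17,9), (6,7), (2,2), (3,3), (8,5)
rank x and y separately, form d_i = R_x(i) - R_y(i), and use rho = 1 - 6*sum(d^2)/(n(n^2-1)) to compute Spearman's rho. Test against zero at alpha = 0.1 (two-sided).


Step 1: Rank x and y separately (midranks; no ties here).
rank(x): 9->8, 1->1, 4->4, 7->6, 17->9, 6->5, 2->2, 3->3, 8->7
rank(y): 4->4, 1->1, 8->8, 6->6, 9->9, 7->7, 2->2, 3->3, 5->5
Step 2: d_i = R_x(i) - R_y(i); compute d_i^2.
  (8-4)^2=16, (1-1)^2=0, (4-8)^2=16, (6-6)^2=0, (9-9)^2=0, (5-7)^2=4, (2-2)^2=0, (3-3)^2=0, (7-5)^2=4
sum(d^2) = 40.
Step 3: rho = 1 - 6*40 / (9*(9^2 - 1)) = 1 - 240/720 = 0.666667.
Step 4: Under H0, t = rho * sqrt((n-2)/(1-rho^2)) = 2.3664 ~ t(7).
Step 5: Two-sided p-value from the t-distribution with 7 df = 0.049867.
Step 6: alpha = 0.1. reject H0.

rho = 0.6667, p = 0.049867, reject H0 at alpha = 0.1.


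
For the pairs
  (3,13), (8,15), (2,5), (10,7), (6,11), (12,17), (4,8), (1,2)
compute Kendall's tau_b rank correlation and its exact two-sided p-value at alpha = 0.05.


Step 1: Enumerate the 28 unordered pairs (i,j) with i<j and classify each by sign(x_j-x_i) * sign(y_j-y_i).
  (1,2):dx=+5,dy=+2->C; (1,3):dx=-1,dy=-8->C; (1,4):dx=+7,dy=-6->D; (1,5):dx=+3,dy=-2->D
  (1,6):dx=+9,dy=+4->C; (1,7):dx=+1,dy=-5->D; (1,8):dx=-2,dy=-11->C; (2,3):dx=-6,dy=-10->C
  (2,4):dx=+2,dy=-8->D; (2,5):dx=-2,dy=-4->C; (2,6):dx=+4,dy=+2->C; (2,7):dx=-4,dy=-7->C
  (2,8):dx=-7,dy=-13->C; (3,4):dx=+8,dy=+2->C; (3,5):dx=+4,dy=+6->C; (3,6):dx=+10,dy=+12->C
  (3,7):dx=+2,dy=+3->C; (3,8):dx=-1,dy=-3->C; (4,5):dx=-4,dy=+4->D; (4,6):dx=+2,dy=+10->C
  (4,7):dx=-6,dy=+1->D; (4,8):dx=-9,dy=-5->C; (5,6):dx=+6,dy=+6->C; (5,7):dx=-2,dy=-3->C
  (5,8):dx=-5,dy=-9->C; (6,7):dx=-8,dy=-9->C; (6,8):dx=-11,dy=-15->C; (7,8):dx=-3,dy=-6->C
Step 2: C = 22, D = 6, total pairs = 28.
Step 3: tau = (C - D)/(n(n-1)/2) = (22 - 6)/28 = 0.571429.
Step 4: Exact two-sided p-value (enumerate n! = 40320 permutations of y under H0): p = 0.061012.
Step 5: alpha = 0.05. fail to reject H0.

tau_b = 0.5714 (C=22, D=6), p = 0.061012, fail to reject H0.


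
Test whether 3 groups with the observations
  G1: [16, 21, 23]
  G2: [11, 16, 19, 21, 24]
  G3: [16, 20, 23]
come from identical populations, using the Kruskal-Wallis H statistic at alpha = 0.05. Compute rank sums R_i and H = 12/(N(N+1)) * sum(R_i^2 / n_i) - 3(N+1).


Step 1: Combine all N = 11 observations and assign midranks.
sorted (value, group, rank): (11,G2,1), (16,G1,3), (16,G2,3), (16,G3,3), (19,G2,5), (20,G3,6), (21,G1,7.5), (21,G2,7.5), (23,G1,9.5), (23,G3,9.5), (24,G2,11)
Step 2: Sum ranks within each group.
R_1 = 20 (n_1 = 3)
R_2 = 27.5 (n_2 = 5)
R_3 = 18.5 (n_3 = 3)
Step 3: H = 12/(N(N+1)) * sum(R_i^2/n_i) - 3(N+1)
     = 12/(11*12) * (20^2/3 + 27.5^2/5 + 18.5^2/3) - 3*12
     = 0.090909 * 398.667 - 36
     = 0.242424.
Step 4: Ties present; correction factor C = 1 - 36/(11^3 - 11) = 0.972727. Corrected H = 0.242424 / 0.972727 = 0.249221.
Step 5: Under H0, H ~ chi^2(2); p-value = 0.882841.
Step 6: alpha = 0.05. fail to reject H0.

H = 0.2492, df = 2, p = 0.882841, fail to reject H0.


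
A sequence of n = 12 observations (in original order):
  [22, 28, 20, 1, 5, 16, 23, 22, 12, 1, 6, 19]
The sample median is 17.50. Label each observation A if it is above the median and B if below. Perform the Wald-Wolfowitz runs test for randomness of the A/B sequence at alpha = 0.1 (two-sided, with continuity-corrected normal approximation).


Step 1: Compute median = 17.50; label A = above, B = below.
Labels in order: AAABBBAABBBA  (n_A = 6, n_B = 6)
Step 2: Count runs R = 5.
Step 3: Under H0 (random ordering), E[R] = 2*n_A*n_B/(n_A+n_B) + 1 = 2*6*6/12 + 1 = 7.0000.
        Var[R] = 2*n_A*n_B*(2*n_A*n_B - n_A - n_B) / ((n_A+n_B)^2 * (n_A+n_B-1)) = 4320/1584 = 2.7273.
        SD[R] = 1.6514.
Step 4: Continuity-corrected z = (R + 0.5 - E[R]) / SD[R] = (5 + 0.5 - 7.0000) / 1.6514 = -0.9083.
Step 5: Two-sided p-value via normal approximation = 2*(1 - Phi(|z|)) = 0.363722.
Step 6: alpha = 0.1. fail to reject H0.

R = 5, z = -0.9083, p = 0.363722, fail to reject H0.


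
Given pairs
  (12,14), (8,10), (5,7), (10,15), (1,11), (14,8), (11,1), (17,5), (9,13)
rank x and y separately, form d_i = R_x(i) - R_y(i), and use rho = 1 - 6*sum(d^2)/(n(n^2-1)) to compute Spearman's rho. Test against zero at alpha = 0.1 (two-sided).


Step 1: Rank x and y separately (midranks; no ties here).
rank(x): 12->7, 8->3, 5->2, 10->5, 1->1, 14->8, 11->6, 17->9, 9->4
rank(y): 14->8, 10->5, 7->3, 15->9, 11->6, 8->4, 1->1, 5->2, 13->7
Step 2: d_i = R_x(i) - R_y(i); compute d_i^2.
  (7-8)^2=1, (3-5)^2=4, (2-3)^2=1, (5-9)^2=16, (1-6)^2=25, (8-4)^2=16, (6-1)^2=25, (9-2)^2=49, (4-7)^2=9
sum(d^2) = 146.
Step 3: rho = 1 - 6*146 / (9*(9^2 - 1)) = 1 - 876/720 = -0.216667.
Step 4: Under H0, t = rho * sqrt((n-2)/(1-rho^2)) = -0.5872 ~ t(7).
Step 5: Two-sided p-value from the t-distribution with 7 df = 0.575515.
Step 6: alpha = 0.1. fail to reject H0.

rho = -0.2167, p = 0.575515, fail to reject H0 at alpha = 0.1.


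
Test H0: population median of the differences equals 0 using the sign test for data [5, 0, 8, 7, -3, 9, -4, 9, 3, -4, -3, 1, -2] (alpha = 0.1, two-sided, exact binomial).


Step 1: Discard zero differences. Original n = 13; n_eff = number of nonzero differences = 12.
Nonzero differences (with sign): +5, +8, +7, -3, +9, -4, +9, +3, -4, -3, +1, -2
Step 2: Count signs: positive = 7, negative = 5.
Step 3: Under H0: P(positive) = 0.5, so the number of positives S ~ Bin(12, 0.5).
Step 4: Two-sided exact p-value = sum of Bin(12,0.5) probabilities at or below the observed probability = 0.774414.
Step 5: alpha = 0.1. fail to reject H0.

n_eff = 12, pos = 7, neg = 5, p = 0.774414, fail to reject H0.


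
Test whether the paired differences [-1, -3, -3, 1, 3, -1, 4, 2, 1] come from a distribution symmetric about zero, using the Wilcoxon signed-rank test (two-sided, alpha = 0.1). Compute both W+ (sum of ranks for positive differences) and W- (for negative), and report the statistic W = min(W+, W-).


Step 1: Drop any zero differences (none here) and take |d_i|.
|d| = [1, 3, 3, 1, 3, 1, 4, 2, 1]
Step 2: Midrank |d_i| (ties get averaged ranks).
ranks: |1|->2.5, |3|->7, |3|->7, |1|->2.5, |3|->7, |1|->2.5, |4|->9, |2|->5, |1|->2.5
Step 3: Attach original signs; sum ranks with positive sign and with negative sign.
W+ = 2.5 + 7 + 9 + 5 + 2.5 = 26
W- = 2.5 + 7 + 7 + 2.5 = 19
(Check: W+ + W- = 45 should equal n(n+1)/2 = 45.)
Step 4: Test statistic W = min(W+, W-) = 19.
Step 5: Ties in |d|, so use the tie-corrected normal approximation.
        E[W] = n(n+1)/4 = 9*10/4 = 22.5.
        Tie groups: |d|=1 (t=4), |d|=3 (t=3); sum(t^3 - t) = 84.
        Var[W] = n(n+1)(2n+1)/24 - sum(t^3-t)/48 = 1710/24 - 84/48 = 69.5.
        z = (W - E[W]) / sqrt(Var[W]) = (19 - 22.5) / 8.3367 = -0.4198.
        Two-sided p = 2*Phi(z) = 0.674608.
Step 6: alpha = 0.1. fail to reject H0.

W+ = 26, W- = 19, W = min = 19, p = 0.674608, fail to reject H0.


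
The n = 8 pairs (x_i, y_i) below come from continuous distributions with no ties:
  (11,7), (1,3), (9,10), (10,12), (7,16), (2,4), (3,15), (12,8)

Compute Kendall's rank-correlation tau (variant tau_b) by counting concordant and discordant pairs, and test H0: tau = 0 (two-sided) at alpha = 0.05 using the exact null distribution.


Step 1: Enumerate the 28 unordered pairs (i,j) with i<j and classify each by sign(x_j-x_i) * sign(y_j-y_i).
  (1,2):dx=-10,dy=-4->C; (1,3):dx=-2,dy=+3->D; (1,4):dx=-1,dy=+5->D; (1,5):dx=-4,dy=+9->D
  (1,6):dx=-9,dy=-3->C; (1,7):dx=-8,dy=+8->D; (1,8):dx=+1,dy=+1->C; (2,3):dx=+8,dy=+7->C
  (2,4):dx=+9,dy=+9->C; (2,5):dx=+6,dy=+13->C; (2,6):dx=+1,dy=+1->C; (2,7):dx=+2,dy=+12->C
  (2,8):dx=+11,dy=+5->C; (3,4):dx=+1,dy=+2->C; (3,5):dx=-2,dy=+6->D; (3,6):dx=-7,dy=-6->C
  (3,7):dx=-6,dy=+5->D; (3,8):dx=+3,dy=-2->D; (4,5):dx=-3,dy=+4->D; (4,6):dx=-8,dy=-8->C
  (4,7):dx=-7,dy=+3->D; (4,8):dx=+2,dy=-4->D; (5,6):dx=-5,dy=-12->C; (5,7):dx=-4,dy=-1->C
  (5,8):dx=+5,dy=-8->D; (6,7):dx=+1,dy=+11->C; (6,8):dx=+10,dy=+4->C; (7,8):dx=+9,dy=-7->D
Step 2: C = 16, D = 12, total pairs = 28.
Step 3: tau = (C - D)/(n(n-1)/2) = (16 - 12)/28 = 0.142857.
Step 4: Exact two-sided p-value (enumerate n! = 40320 permutations of y under H0): p = 0.719544.
Step 5: alpha = 0.05. fail to reject H0.

tau_b = 0.1429 (C=16, D=12), p = 0.719544, fail to reject H0.


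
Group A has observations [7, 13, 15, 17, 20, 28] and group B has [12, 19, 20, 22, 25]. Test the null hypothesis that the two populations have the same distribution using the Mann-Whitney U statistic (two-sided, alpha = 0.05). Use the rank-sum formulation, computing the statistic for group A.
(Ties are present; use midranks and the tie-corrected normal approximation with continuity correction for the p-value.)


Step 1: Combine and sort all 11 observations; assign midranks.
sorted (value, group): (7,X), (12,Y), (13,X), (15,X), (17,X), (19,Y), (20,X), (20,Y), (22,Y), (25,Y), (28,X)
ranks: 7->1, 12->2, 13->3, 15->4, 17->5, 19->6, 20->7.5, 20->7.5, 22->9, 25->10, 28->11
Step 2: Rank sum for X: R1 = 1 + 3 + 4 + 5 + 7.5 + 11 = 31.5.
Step 3: U_X = R1 - n1(n1+1)/2 = 31.5 - 6*7/2 = 31.5 - 21 = 10.5.
       U_Y = n1*n2 - U_X = 30 - 10.5 = 19.5.
Step 4: Ties are present, so use the tie-corrected normal approximation (with continuity correction) for the p-value.
Step 5: p-value = 0.464192; compare to alpha = 0.05. fail to reject H0.

U_X = 10.5, p = 0.464192, fail to reject H0 at alpha = 0.05.


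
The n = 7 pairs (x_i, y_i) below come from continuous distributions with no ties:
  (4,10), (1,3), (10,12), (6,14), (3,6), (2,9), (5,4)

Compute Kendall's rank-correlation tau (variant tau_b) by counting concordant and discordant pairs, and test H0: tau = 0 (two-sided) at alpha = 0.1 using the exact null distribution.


Step 1: Enumerate the 21 unordered pairs (i,j) with i<j and classify each by sign(x_j-x_i) * sign(y_j-y_i).
  (1,2):dx=-3,dy=-7->C; (1,3):dx=+6,dy=+2->C; (1,4):dx=+2,dy=+4->C; (1,5):dx=-1,dy=-4->C
  (1,6):dx=-2,dy=-1->C; (1,7):dx=+1,dy=-6->D; (2,3):dx=+9,dy=+9->C; (2,4):dx=+5,dy=+11->C
  (2,5):dx=+2,dy=+3->C; (2,6):dx=+1,dy=+6->C; (2,7):dx=+4,dy=+1->C; (3,4):dx=-4,dy=+2->D
  (3,5):dx=-7,dy=-6->C; (3,6):dx=-8,dy=-3->C; (3,7):dx=-5,dy=-8->C; (4,5):dx=-3,dy=-8->C
  (4,6):dx=-4,dy=-5->C; (4,7):dx=-1,dy=-10->C; (5,6):dx=-1,dy=+3->D; (5,7):dx=+2,dy=-2->D
  (6,7):dx=+3,dy=-5->D
Step 2: C = 16, D = 5, total pairs = 21.
Step 3: tau = (C - D)/(n(n-1)/2) = (16 - 5)/21 = 0.523810.
Step 4: Exact two-sided p-value (enumerate n! = 5040 permutations of y under H0): p = 0.136111.
Step 5: alpha = 0.1. fail to reject H0.

tau_b = 0.5238 (C=16, D=5), p = 0.136111, fail to reject H0.


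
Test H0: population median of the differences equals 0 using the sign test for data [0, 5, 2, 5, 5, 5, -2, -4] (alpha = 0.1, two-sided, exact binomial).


Step 1: Discard zero differences. Original n = 8; n_eff = number of nonzero differences = 7.
Nonzero differences (with sign): +5, +2, +5, +5, +5, -2, -4
Step 2: Count signs: positive = 5, negative = 2.
Step 3: Under H0: P(positive) = 0.5, so the number of positives S ~ Bin(7, 0.5).
Step 4: Two-sided exact p-value = sum of Bin(7,0.5) probabilities at or below the observed probability = 0.453125.
Step 5: alpha = 0.1. fail to reject H0.

n_eff = 7, pos = 5, neg = 2, p = 0.453125, fail to reject H0.


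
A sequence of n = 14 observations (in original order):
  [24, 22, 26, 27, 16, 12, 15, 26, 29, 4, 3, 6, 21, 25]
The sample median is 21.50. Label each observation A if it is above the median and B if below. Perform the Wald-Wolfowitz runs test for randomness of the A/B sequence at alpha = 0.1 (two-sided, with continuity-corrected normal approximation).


Step 1: Compute median = 21.50; label A = above, B = below.
Labels in order: AAAABBBAABBBBA  (n_A = 7, n_B = 7)
Step 2: Count runs R = 5.
Step 3: Under H0 (random ordering), E[R] = 2*n_A*n_B/(n_A+n_B) + 1 = 2*7*7/14 + 1 = 8.0000.
        Var[R] = 2*n_A*n_B*(2*n_A*n_B - n_A - n_B) / ((n_A+n_B)^2 * (n_A+n_B-1)) = 8232/2548 = 3.2308.
        SD[R] = 1.7974.
Step 4: Continuity-corrected z = (R + 0.5 - E[R]) / SD[R] = (5 + 0.5 - 8.0000) / 1.7974 = -1.3909.
Step 5: Two-sided p-value via normal approximation = 2*(1 - Phi(|z|)) = 0.164264.
Step 6: alpha = 0.1. fail to reject H0.

R = 5, z = -1.3909, p = 0.164264, fail to reject H0.


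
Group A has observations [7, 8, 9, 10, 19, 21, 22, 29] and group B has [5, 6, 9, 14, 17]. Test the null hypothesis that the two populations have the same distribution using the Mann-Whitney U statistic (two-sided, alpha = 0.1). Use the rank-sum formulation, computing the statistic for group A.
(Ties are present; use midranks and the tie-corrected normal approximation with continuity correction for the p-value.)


Step 1: Combine and sort all 13 observations; assign midranks.
sorted (value, group): (5,Y), (6,Y), (7,X), (8,X), (9,X), (9,Y), (10,X), (14,Y), (17,Y), (19,X), (21,X), (22,X), (29,X)
ranks: 5->1, 6->2, 7->3, 8->4, 9->5.5, 9->5.5, 10->7, 14->8, 17->9, 19->10, 21->11, 22->12, 29->13
Step 2: Rank sum for X: R1 = 3 + 4 + 5.5 + 7 + 10 + 11 + 12 + 13 = 65.5.
Step 3: U_X = R1 - n1(n1+1)/2 = 65.5 - 8*9/2 = 65.5 - 36 = 29.5.
       U_Y = n1*n2 - U_X = 40 - 29.5 = 10.5.
Step 4: Ties are present, so use the tie-corrected normal approximation (with continuity correction) for the p-value.
Step 5: p-value = 0.187076; compare to alpha = 0.1. fail to reject H0.

U_X = 29.5, p = 0.187076, fail to reject H0 at alpha = 0.1.


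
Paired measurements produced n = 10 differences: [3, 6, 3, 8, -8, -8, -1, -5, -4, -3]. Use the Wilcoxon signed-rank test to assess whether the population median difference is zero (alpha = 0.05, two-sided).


Step 1: Drop any zero differences (none here) and take |d_i|.
|d| = [3, 6, 3, 8, 8, 8, 1, 5, 4, 3]
Step 2: Midrank |d_i| (ties get averaged ranks).
ranks: |3|->3, |6|->7, |3|->3, |8|->9, |8|->9, |8|->9, |1|->1, |5|->6, |4|->5, |3|->3
Step 3: Attach original signs; sum ranks with positive sign and with negative sign.
W+ = 3 + 7 + 3 + 9 = 22
W- = 9 + 9 + 1 + 6 + 5 + 3 = 33
(Check: W+ + W- = 55 should equal n(n+1)/2 = 55.)
Step 4: Test statistic W = min(W+, W-) = 22.
Step 5: Ties in |d|, so use the tie-corrected normal approximation.
        E[W] = n(n+1)/4 = 10*11/4 = 27.5.
        Tie groups: |d|=3 (t=3), |d|=8 (t=3); sum(t^3 - t) = 48.
        Var[W] = n(n+1)(2n+1)/24 - sum(t^3-t)/48 = 2310/24 - 48/48 = 95.25.
        z = (W - E[W]) / sqrt(Var[W]) = (22 - 27.5) / 9.7596 = -0.5635.
        Two-sided p = 2*Phi(z) = 0.573062.
Step 6: alpha = 0.05. fail to reject H0.

W+ = 22, W- = 33, W = min = 22, p = 0.573062, fail to reject H0.


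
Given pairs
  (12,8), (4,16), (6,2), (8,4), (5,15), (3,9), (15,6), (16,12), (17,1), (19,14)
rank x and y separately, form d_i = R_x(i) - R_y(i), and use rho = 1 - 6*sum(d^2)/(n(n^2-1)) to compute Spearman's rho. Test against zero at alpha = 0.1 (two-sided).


Step 1: Rank x and y separately (midranks; no ties here).
rank(x): 12->6, 4->2, 6->4, 8->5, 5->3, 3->1, 15->7, 16->8, 17->9, 19->10
rank(y): 8->5, 16->10, 2->2, 4->3, 15->9, 9->6, 6->4, 12->7, 1->1, 14->8
Step 2: d_i = R_x(i) - R_y(i); compute d_i^2.
  (6-5)^2=1, (2-10)^2=64, (4-2)^2=4, (5-3)^2=4, (3-9)^2=36, (1-6)^2=25, (7-4)^2=9, (8-7)^2=1, (9-1)^2=64, (10-8)^2=4
sum(d^2) = 212.
Step 3: rho = 1 - 6*212 / (10*(10^2 - 1)) = 1 - 1272/990 = -0.284848.
Step 4: Under H0, t = rho * sqrt((n-2)/(1-rho^2)) = -0.8405 ~ t(8).
Step 5: Two-sided p-value from the t-distribution with 8 df = 0.425038.
Step 6: alpha = 0.1. fail to reject H0.

rho = -0.2848, p = 0.425038, fail to reject H0 at alpha = 0.1.


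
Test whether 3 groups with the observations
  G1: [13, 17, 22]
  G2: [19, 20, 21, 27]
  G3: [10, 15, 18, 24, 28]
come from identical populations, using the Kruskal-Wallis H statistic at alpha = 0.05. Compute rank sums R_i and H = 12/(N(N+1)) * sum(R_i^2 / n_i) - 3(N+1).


Step 1: Combine all N = 12 observations and assign midranks.
sorted (value, group, rank): (10,G3,1), (13,G1,2), (15,G3,3), (17,G1,4), (18,G3,5), (19,G2,6), (20,G2,7), (21,G2,8), (22,G1,9), (24,G3,10), (27,G2,11), (28,G3,12)
Step 2: Sum ranks within each group.
R_1 = 15 (n_1 = 3)
R_2 = 32 (n_2 = 4)
R_3 = 31 (n_3 = 5)
Step 3: H = 12/(N(N+1)) * sum(R_i^2/n_i) - 3(N+1)
     = 12/(12*13) * (15^2/3 + 32^2/4 + 31^2/5) - 3*13
     = 0.076923 * 523.2 - 39
     = 1.246154.
Step 4: No ties, so H is used without correction.
Step 5: Under H0, H ~ chi^2(2); p-value = 0.536292.
Step 6: alpha = 0.05. fail to reject H0.

H = 1.2462, df = 2, p = 0.536292, fail to reject H0.


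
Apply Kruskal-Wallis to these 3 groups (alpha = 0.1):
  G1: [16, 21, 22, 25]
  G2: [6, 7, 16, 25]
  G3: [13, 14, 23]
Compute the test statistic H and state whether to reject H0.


Step 1: Combine all N = 11 observations and assign midranks.
sorted (value, group, rank): (6,G2,1), (7,G2,2), (13,G3,3), (14,G3,4), (16,G1,5.5), (16,G2,5.5), (21,G1,7), (22,G1,8), (23,G3,9), (25,G1,10.5), (25,G2,10.5)
Step 2: Sum ranks within each group.
R_1 = 31 (n_1 = 4)
R_2 = 19 (n_2 = 4)
R_3 = 16 (n_3 = 3)
Step 3: H = 12/(N(N+1)) * sum(R_i^2/n_i) - 3(N+1)
     = 12/(11*12) * (31^2/4 + 19^2/4 + 16^2/3) - 3*12
     = 0.090909 * 415.833 - 36
     = 1.803030.
Step 4: Ties present; correction factor C = 1 - 12/(11^3 - 11) = 0.990909. Corrected H = 1.803030 / 0.990909 = 1.819572.
Step 5: Under H0, H ~ chi^2(2); p-value = 0.402610.
Step 6: alpha = 0.1. fail to reject H0.

H = 1.8196, df = 2, p = 0.402610, fail to reject H0.


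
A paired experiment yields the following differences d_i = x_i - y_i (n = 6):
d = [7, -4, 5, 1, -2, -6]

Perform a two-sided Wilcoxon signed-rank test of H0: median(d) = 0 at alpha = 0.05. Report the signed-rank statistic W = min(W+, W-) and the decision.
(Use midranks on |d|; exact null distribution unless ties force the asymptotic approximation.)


Step 1: Drop any zero differences (none here) and take |d_i|.
|d| = [7, 4, 5, 1, 2, 6]
Step 2: Midrank |d_i| (ties get averaged ranks).
ranks: |7|->6, |4|->3, |5|->4, |1|->1, |2|->2, |6|->5
Step 3: Attach original signs; sum ranks with positive sign and with negative sign.
W+ = 6 + 4 + 1 = 11
W- = 3 + 2 + 5 = 10
(Check: W+ + W- = 21 should equal n(n+1)/2 = 21.)
Step 4: Test statistic W = min(W+, W-) = 10.
Step 5: No ties, so the exact null distribution over the 2^6 = 64 sign assignments gives the two-sided p-value = 1.000000.
Step 6: alpha = 0.05. fail to reject H0.

W+ = 11, W- = 10, W = min = 10, p = 1.000000, fail to reject H0.


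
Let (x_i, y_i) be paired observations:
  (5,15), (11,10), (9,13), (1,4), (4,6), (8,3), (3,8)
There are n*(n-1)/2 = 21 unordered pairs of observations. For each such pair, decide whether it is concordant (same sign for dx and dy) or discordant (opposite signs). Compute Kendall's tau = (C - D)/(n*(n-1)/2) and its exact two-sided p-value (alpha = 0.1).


Step 1: Enumerate the 21 unordered pairs (i,j) with i<j and classify each by sign(x_j-x_i) * sign(y_j-y_i).
  (1,2):dx=+6,dy=-5->D; (1,3):dx=+4,dy=-2->D; (1,4):dx=-4,dy=-11->C; (1,5):dx=-1,dy=-9->C
  (1,6):dx=+3,dy=-12->D; (1,7):dx=-2,dy=-7->C; (2,3):dx=-2,dy=+3->D; (2,4):dx=-10,dy=-6->C
  (2,5):dx=-7,dy=-4->C; (2,6):dx=-3,dy=-7->C; (2,7):dx=-8,dy=-2->C; (3,4):dx=-8,dy=-9->C
  (3,5):dx=-5,dy=-7->C; (3,6):dx=-1,dy=-10->C; (3,7):dx=-6,dy=-5->C; (4,5):dx=+3,dy=+2->C
  (4,6):dx=+7,dy=-1->D; (4,7):dx=+2,dy=+4->C; (5,6):dx=+4,dy=-3->D; (5,7):dx=-1,dy=+2->D
  (6,7):dx=-5,dy=+5->D
Step 2: C = 13, D = 8, total pairs = 21.
Step 3: tau = (C - D)/(n(n-1)/2) = (13 - 8)/21 = 0.238095.
Step 4: Exact two-sided p-value (enumerate n! = 5040 permutations of y under H0): p = 0.561905.
Step 5: alpha = 0.1. fail to reject H0.

tau_b = 0.2381 (C=13, D=8), p = 0.561905, fail to reject H0.


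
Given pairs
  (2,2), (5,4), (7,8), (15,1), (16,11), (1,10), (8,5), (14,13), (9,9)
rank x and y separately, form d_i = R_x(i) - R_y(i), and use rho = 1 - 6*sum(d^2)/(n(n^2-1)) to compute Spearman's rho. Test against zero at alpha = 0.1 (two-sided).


Step 1: Rank x and y separately (midranks; no ties here).
rank(x): 2->2, 5->3, 7->4, 15->8, 16->9, 1->1, 8->5, 14->7, 9->6
rank(y): 2->2, 4->3, 8->5, 1->1, 11->8, 10->7, 5->4, 13->9, 9->6
Step 2: d_i = R_x(i) - R_y(i); compute d_i^2.
  (2-2)^2=0, (3-3)^2=0, (4-5)^2=1, (8-1)^2=49, (9-8)^2=1, (1-7)^2=36, (5-4)^2=1, (7-9)^2=4, (6-6)^2=0
sum(d^2) = 92.
Step 3: rho = 1 - 6*92 / (9*(9^2 - 1)) = 1 - 552/720 = 0.233333.
Step 4: Under H0, t = rho * sqrt((n-2)/(1-rho^2)) = 0.6349 ~ t(7).
Step 5: Two-sided p-value from the t-distribution with 7 df = 0.545699.
Step 6: alpha = 0.1. fail to reject H0.

rho = 0.2333, p = 0.545699, fail to reject H0 at alpha = 0.1.


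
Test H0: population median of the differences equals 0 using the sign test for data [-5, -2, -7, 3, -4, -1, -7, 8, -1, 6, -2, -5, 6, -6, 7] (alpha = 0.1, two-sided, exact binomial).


Step 1: Discard zero differences. Original n = 15; n_eff = number of nonzero differences = 15.
Nonzero differences (with sign): -5, -2, -7, +3, -4, -1, -7, +8, -1, +6, -2, -5, +6, -6, +7
Step 2: Count signs: positive = 5, negative = 10.
Step 3: Under H0: P(positive) = 0.5, so the number of positives S ~ Bin(15, 0.5).
Step 4: Two-sided exact p-value = sum of Bin(15,0.5) probabilities at or below the observed probability = 0.301758.
Step 5: alpha = 0.1. fail to reject H0.

n_eff = 15, pos = 5, neg = 10, p = 0.301758, fail to reject H0.


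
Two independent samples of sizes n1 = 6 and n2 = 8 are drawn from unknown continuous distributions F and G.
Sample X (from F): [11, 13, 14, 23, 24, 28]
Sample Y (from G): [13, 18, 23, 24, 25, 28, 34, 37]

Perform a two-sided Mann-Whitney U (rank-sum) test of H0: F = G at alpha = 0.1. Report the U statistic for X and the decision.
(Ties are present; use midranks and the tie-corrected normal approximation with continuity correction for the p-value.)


Step 1: Combine and sort all 14 observations; assign midranks.
sorted (value, group): (11,X), (13,X), (13,Y), (14,X), (18,Y), (23,X), (23,Y), (24,X), (24,Y), (25,Y), (28,X), (28,Y), (34,Y), (37,Y)
ranks: 11->1, 13->2.5, 13->2.5, 14->4, 18->5, 23->6.5, 23->6.5, 24->8.5, 24->8.5, 25->10, 28->11.5, 28->11.5, 34->13, 37->14
Step 2: Rank sum for X: R1 = 1 + 2.5 + 4 + 6.5 + 8.5 + 11.5 = 34.
Step 3: U_X = R1 - n1(n1+1)/2 = 34 - 6*7/2 = 34 - 21 = 13.
       U_Y = n1*n2 - U_X = 48 - 13 = 35.
Step 4: Ties are present, so use the tie-corrected normal approximation (with continuity correction) for the p-value.
Step 5: p-value = 0.173342; compare to alpha = 0.1. fail to reject H0.

U_X = 13, p = 0.173342, fail to reject H0 at alpha = 0.1.


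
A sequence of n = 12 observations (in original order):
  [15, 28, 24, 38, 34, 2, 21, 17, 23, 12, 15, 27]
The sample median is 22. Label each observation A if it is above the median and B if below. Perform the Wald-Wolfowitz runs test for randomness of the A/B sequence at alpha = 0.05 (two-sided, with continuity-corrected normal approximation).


Step 1: Compute median = 22; label A = above, B = below.
Labels in order: BAAAABBBABBA  (n_A = 6, n_B = 6)
Step 2: Count runs R = 6.
Step 3: Under H0 (random ordering), E[R] = 2*n_A*n_B/(n_A+n_B) + 1 = 2*6*6/12 + 1 = 7.0000.
        Var[R] = 2*n_A*n_B*(2*n_A*n_B - n_A - n_B) / ((n_A+n_B)^2 * (n_A+n_B-1)) = 4320/1584 = 2.7273.
        SD[R] = 1.6514.
Step 4: Continuity-corrected z = (R + 0.5 - E[R]) / SD[R] = (6 + 0.5 - 7.0000) / 1.6514 = -0.3028.
Step 5: Two-sided p-value via normal approximation = 2*(1 - Phi(|z|)) = 0.762069.
Step 6: alpha = 0.05. fail to reject H0.

R = 6, z = -0.3028, p = 0.762069, fail to reject H0.


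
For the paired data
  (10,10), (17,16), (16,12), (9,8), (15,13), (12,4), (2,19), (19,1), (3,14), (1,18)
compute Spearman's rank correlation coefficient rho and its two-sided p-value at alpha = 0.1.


Step 1: Rank x and y separately (midranks; no ties here).
rank(x): 10->5, 17->9, 16->8, 9->4, 15->7, 12->6, 2->2, 19->10, 3->3, 1->1
rank(y): 10->4, 16->8, 12->5, 8->3, 13->6, 4->2, 19->10, 1->1, 14->7, 18->9
Step 2: d_i = R_x(i) - R_y(i); compute d_i^2.
  (5-4)^2=1, (9-8)^2=1, (8-5)^2=9, (4-3)^2=1, (7-6)^2=1, (6-2)^2=16, (2-10)^2=64, (10-1)^2=81, (3-7)^2=16, (1-9)^2=64
sum(d^2) = 254.
Step 3: rho = 1 - 6*254 / (10*(10^2 - 1)) = 1 - 1524/990 = -0.539394.
Step 4: Under H0, t = rho * sqrt((n-2)/(1-rho^2)) = -1.8118 ~ t(8).
Step 5: Two-sided p-value from the t-distribution with 8 df = 0.107593.
Step 6: alpha = 0.1. fail to reject H0.

rho = -0.5394, p = 0.107593, fail to reject H0 at alpha = 0.1.


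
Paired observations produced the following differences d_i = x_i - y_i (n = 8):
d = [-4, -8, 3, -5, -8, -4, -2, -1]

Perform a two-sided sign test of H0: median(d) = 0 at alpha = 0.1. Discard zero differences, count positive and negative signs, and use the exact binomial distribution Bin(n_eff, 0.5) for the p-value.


Step 1: Discard zero differences. Original n = 8; n_eff = number of nonzero differences = 8.
Nonzero differences (with sign): -4, -8, +3, -5, -8, -4, -2, -1
Step 2: Count signs: positive = 1, negative = 7.
Step 3: Under H0: P(positive) = 0.5, so the number of positives S ~ Bin(8, 0.5).
Step 4: Two-sided exact p-value = sum of Bin(8,0.5) probabilities at or below the observed probability = 0.070312.
Step 5: alpha = 0.1. reject H0.

n_eff = 8, pos = 1, neg = 7, p = 0.070312, reject H0.


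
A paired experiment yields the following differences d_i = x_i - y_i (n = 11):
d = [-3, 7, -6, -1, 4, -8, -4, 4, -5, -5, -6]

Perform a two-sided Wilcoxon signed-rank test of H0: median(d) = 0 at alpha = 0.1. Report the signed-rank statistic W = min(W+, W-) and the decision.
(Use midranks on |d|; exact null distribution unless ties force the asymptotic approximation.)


Step 1: Drop any zero differences (none here) and take |d_i|.
|d| = [3, 7, 6, 1, 4, 8, 4, 4, 5, 5, 6]
Step 2: Midrank |d_i| (ties get averaged ranks).
ranks: |3|->2, |7|->10, |6|->8.5, |1|->1, |4|->4, |8|->11, |4|->4, |4|->4, |5|->6.5, |5|->6.5, |6|->8.5
Step 3: Attach original signs; sum ranks with positive sign and with negative sign.
W+ = 10 + 4 + 4 = 18
W- = 2 + 8.5 + 1 + 11 + 4 + 6.5 + 6.5 + 8.5 = 48
(Check: W+ + W- = 66 should equal n(n+1)/2 = 66.)
Step 4: Test statistic W = min(W+, W-) = 18.
Step 5: Ties in |d|, so use the tie-corrected normal approximation.
        E[W] = n(n+1)/4 = 11*12/4 = 33.
        Tie groups: |d|=4 (t=3), |d|=5 (t=2), |d|=6 (t=2); sum(t^3 - t) = 36.
        Var[W] = n(n+1)(2n+1)/24 - sum(t^3-t)/48 = 3036/24 - 36/48 = 125.75.
        z = (W - E[W]) / sqrt(Var[W]) = (18 - 33) / 11.2138 = -1.3376.
        Two-sided p = 2*Phi(z) = 0.181016.
Step 6: alpha = 0.1. fail to reject H0.

W+ = 18, W- = 48, W = min = 18, p = 0.181016, fail to reject H0.


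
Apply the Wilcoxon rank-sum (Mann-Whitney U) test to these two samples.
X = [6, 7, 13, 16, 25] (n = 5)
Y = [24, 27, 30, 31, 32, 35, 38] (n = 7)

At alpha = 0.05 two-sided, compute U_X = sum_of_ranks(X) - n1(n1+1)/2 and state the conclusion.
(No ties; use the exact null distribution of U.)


Step 1: Combine and sort all 12 observations; assign midranks.
sorted (value, group): (6,X), (7,X), (13,X), (16,X), (24,Y), (25,X), (27,Y), (30,Y), (31,Y), (32,Y), (35,Y), (38,Y)
ranks: 6->1, 7->2, 13->3, 16->4, 24->5, 25->6, 27->7, 30->8, 31->9, 32->10, 35->11, 38->12
Step 2: Rank sum for X: R1 = 1 + 2 + 3 + 4 + 6 = 16.
Step 3: U_X = R1 - n1(n1+1)/2 = 16 - 5*6/2 = 16 - 15 = 1.
       U_Y = n1*n2 - U_X = 35 - 1 = 34.
Step 4: No ties, so the exact null distribution of U (based on enumerating the C(12,5) = 792 equally likely rank assignments) gives the two-sided p-value.
Step 5: p-value = 0.005051; compare to alpha = 0.05. reject H0.

U_X = 1, p = 0.005051, reject H0 at alpha = 0.05.


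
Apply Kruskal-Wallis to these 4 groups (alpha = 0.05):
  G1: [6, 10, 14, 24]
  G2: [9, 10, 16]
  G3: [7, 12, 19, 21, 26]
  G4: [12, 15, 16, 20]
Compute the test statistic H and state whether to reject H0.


Step 1: Combine all N = 16 observations and assign midranks.
sorted (value, group, rank): (6,G1,1), (7,G3,2), (9,G2,3), (10,G1,4.5), (10,G2,4.5), (12,G3,6.5), (12,G4,6.5), (14,G1,8), (15,G4,9), (16,G2,10.5), (16,G4,10.5), (19,G3,12), (20,G4,13), (21,G3,14), (24,G1,15), (26,G3,16)
Step 2: Sum ranks within each group.
R_1 = 28.5 (n_1 = 4)
R_2 = 18 (n_2 = 3)
R_3 = 50.5 (n_3 = 5)
R_4 = 39 (n_4 = 4)
Step 3: H = 12/(N(N+1)) * sum(R_i^2/n_i) - 3(N+1)
     = 12/(16*17) * (28.5^2/4 + 18^2/3 + 50.5^2/5 + 39^2/4) - 3*17
     = 0.044118 * 1201.36 - 51
     = 2.001287.
Step 4: Ties present; correction factor C = 1 - 18/(16^3 - 16) = 0.995588. Corrected H = 2.001287 / 0.995588 = 2.010155.
Step 5: Under H0, H ~ chi^2(3); p-value = 0.570302.
Step 6: alpha = 0.05. fail to reject H0.

H = 2.0102, df = 3, p = 0.570302, fail to reject H0.


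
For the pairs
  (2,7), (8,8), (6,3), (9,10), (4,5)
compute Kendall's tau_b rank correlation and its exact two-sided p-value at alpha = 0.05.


Step 1: Enumerate the 10 unordered pairs (i,j) with i<j and classify each by sign(x_j-x_i) * sign(y_j-y_i).
  (1,2):dx=+6,dy=+1->C; (1,3):dx=+4,dy=-4->D; (1,4):dx=+7,dy=+3->C; (1,5):dx=+2,dy=-2->D
  (2,3):dx=-2,dy=-5->C; (2,4):dx=+1,dy=+2->C; (2,5):dx=-4,dy=-3->C; (3,4):dx=+3,dy=+7->C
  (3,5):dx=-2,dy=+2->D; (4,5):dx=-5,dy=-5->C
Step 2: C = 7, D = 3, total pairs = 10.
Step 3: tau = (C - D)/(n(n-1)/2) = (7 - 3)/10 = 0.400000.
Step 4: Exact two-sided p-value (enumerate n! = 120 permutations of y under H0): p = 0.483333.
Step 5: alpha = 0.05. fail to reject H0.

tau_b = 0.4000 (C=7, D=3), p = 0.483333, fail to reject H0.


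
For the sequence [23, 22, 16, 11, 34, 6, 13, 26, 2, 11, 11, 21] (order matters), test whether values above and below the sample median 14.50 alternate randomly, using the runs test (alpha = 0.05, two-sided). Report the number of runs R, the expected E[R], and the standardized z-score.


Step 1: Compute median = 14.50; label A = above, B = below.
Labels in order: AAABABBABBBA  (n_A = 6, n_B = 6)
Step 2: Count runs R = 7.
Step 3: Under H0 (random ordering), E[R] = 2*n_A*n_B/(n_A+n_B) + 1 = 2*6*6/12 + 1 = 7.0000.
        Var[R] = 2*n_A*n_B*(2*n_A*n_B - n_A - n_B) / ((n_A+n_B)^2 * (n_A+n_B-1)) = 4320/1584 = 2.7273.
        SD[R] = 1.6514.
Step 4: R = E[R], so z = 0 with no continuity correction.
Step 5: Two-sided p-value via normal approximation = 2*(1 - Phi(|z|)) = 1.000000.
Step 6: alpha = 0.05. fail to reject H0.

R = 7, z = 0.0000, p = 1.000000, fail to reject H0.


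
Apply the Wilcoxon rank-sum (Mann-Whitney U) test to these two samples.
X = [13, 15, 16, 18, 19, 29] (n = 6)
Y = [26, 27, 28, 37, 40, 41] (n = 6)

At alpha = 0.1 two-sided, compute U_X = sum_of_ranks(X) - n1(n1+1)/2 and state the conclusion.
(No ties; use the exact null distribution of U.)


Step 1: Combine and sort all 12 observations; assign midranks.
sorted (value, group): (13,X), (15,X), (16,X), (18,X), (19,X), (26,Y), (27,Y), (28,Y), (29,X), (37,Y), (40,Y), (41,Y)
ranks: 13->1, 15->2, 16->3, 18->4, 19->5, 26->6, 27->7, 28->8, 29->9, 37->10, 40->11, 41->12
Step 2: Rank sum for X: R1 = 1 + 2 + 3 + 4 + 5 + 9 = 24.
Step 3: U_X = R1 - n1(n1+1)/2 = 24 - 6*7/2 = 24 - 21 = 3.
       U_Y = n1*n2 - U_X = 36 - 3 = 33.
Step 4: No ties, so the exact null distribution of U (based on enumerating the C(12,6) = 924 equally likely rank assignments) gives the two-sided p-value.
Step 5: p-value = 0.015152; compare to alpha = 0.1. reject H0.

U_X = 3, p = 0.015152, reject H0 at alpha = 0.1.


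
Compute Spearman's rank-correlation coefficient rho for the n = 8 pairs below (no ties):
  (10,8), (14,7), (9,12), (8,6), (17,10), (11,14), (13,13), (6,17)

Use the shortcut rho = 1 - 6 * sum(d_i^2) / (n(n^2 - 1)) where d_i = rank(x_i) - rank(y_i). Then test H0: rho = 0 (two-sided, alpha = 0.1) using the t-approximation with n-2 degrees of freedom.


Step 1: Rank x and y separately (midranks; no ties here).
rank(x): 10->4, 14->7, 9->3, 8->2, 17->8, 11->5, 13->6, 6->1
rank(y): 8->3, 7->2, 12->5, 6->1, 10->4, 14->7, 13->6, 17->8
Step 2: d_i = R_x(i) - R_y(i); compute d_i^2.
  (4-3)^2=1, (7-2)^2=25, (3-5)^2=4, (2-1)^2=1, (8-4)^2=16, (5-7)^2=4, (6-6)^2=0, (1-8)^2=49
sum(d^2) = 100.
Step 3: rho = 1 - 6*100 / (8*(8^2 - 1)) = 1 - 600/504 = -0.190476.
Step 4: Under H0, t = rho * sqrt((n-2)/(1-rho^2)) = -0.4753 ~ t(6).
Step 5: Two-sided p-value from the t-distribution with 6 df = 0.651401.
Step 6: alpha = 0.1. fail to reject H0.

rho = -0.1905, p = 0.651401, fail to reject H0 at alpha = 0.1.


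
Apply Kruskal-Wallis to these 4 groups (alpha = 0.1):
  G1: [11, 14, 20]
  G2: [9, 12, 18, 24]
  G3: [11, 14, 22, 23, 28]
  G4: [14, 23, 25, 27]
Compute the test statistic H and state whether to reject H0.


Step 1: Combine all N = 16 observations and assign midranks.
sorted (value, group, rank): (9,G2,1), (11,G1,2.5), (11,G3,2.5), (12,G2,4), (14,G1,6), (14,G3,6), (14,G4,6), (18,G2,8), (20,G1,9), (22,G3,10), (23,G3,11.5), (23,G4,11.5), (24,G2,13), (25,G4,14), (27,G4,15), (28,G3,16)
Step 2: Sum ranks within each group.
R_1 = 17.5 (n_1 = 3)
R_2 = 26 (n_2 = 4)
R_3 = 46 (n_3 = 5)
R_4 = 46.5 (n_4 = 4)
Step 3: H = 12/(N(N+1)) * sum(R_i^2/n_i) - 3(N+1)
     = 12/(16*17) * (17.5^2/3 + 26^2/4 + 46^2/5 + 46.5^2/4) - 3*17
     = 0.044118 * 1234.85 - 51
     = 3.478493.
Step 4: Ties present; correction factor C = 1 - 36/(16^3 - 16) = 0.991176. Corrected H = 3.478493 / 0.991176 = 3.509458.
Step 5: Under H0, H ~ chi^2(3); p-value = 0.319537.
Step 6: alpha = 0.1. fail to reject H0.

H = 3.5095, df = 3, p = 0.319537, fail to reject H0.


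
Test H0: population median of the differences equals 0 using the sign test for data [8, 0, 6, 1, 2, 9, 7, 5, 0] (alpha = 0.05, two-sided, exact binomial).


Step 1: Discard zero differences. Original n = 9; n_eff = number of nonzero differences = 7.
Nonzero differences (with sign): +8, +6, +1, +2, +9, +7, +5
Step 2: Count signs: positive = 7, negative = 0.
Step 3: Under H0: P(positive) = 0.5, so the number of positives S ~ Bin(7, 0.5).
Step 4: Two-sided exact p-value = sum of Bin(7,0.5) probabilities at or below the observed probability = 0.015625.
Step 5: alpha = 0.05. reject H0.

n_eff = 7, pos = 7, neg = 0, p = 0.015625, reject H0.


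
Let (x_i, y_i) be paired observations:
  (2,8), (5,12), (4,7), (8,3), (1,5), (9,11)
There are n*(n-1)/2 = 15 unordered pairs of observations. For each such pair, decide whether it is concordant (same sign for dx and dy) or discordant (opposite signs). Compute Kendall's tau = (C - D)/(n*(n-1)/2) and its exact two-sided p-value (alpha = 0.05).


Step 1: Enumerate the 15 unordered pairs (i,j) with i<j and classify each by sign(x_j-x_i) * sign(y_j-y_i).
  (1,2):dx=+3,dy=+4->C; (1,3):dx=+2,dy=-1->D; (1,4):dx=+6,dy=-5->D; (1,5):dx=-1,dy=-3->C
  (1,6):dx=+7,dy=+3->C; (2,3):dx=-1,dy=-5->C; (2,4):dx=+3,dy=-9->D; (2,5):dx=-4,dy=-7->C
  (2,6):dx=+4,dy=-1->D; (3,4):dx=+4,dy=-4->D; (3,5):dx=-3,dy=-2->C; (3,6):dx=+5,dy=+4->C
  (4,5):dx=-7,dy=+2->D; (4,6):dx=+1,dy=+8->C; (5,6):dx=+8,dy=+6->C
Step 2: C = 9, D = 6, total pairs = 15.
Step 3: tau = (C - D)/(n(n-1)/2) = (9 - 6)/15 = 0.200000.
Step 4: Exact two-sided p-value (enumerate n! = 720 permutations of y under H0): p = 0.719444.
Step 5: alpha = 0.05. fail to reject H0.

tau_b = 0.2000 (C=9, D=6), p = 0.719444, fail to reject H0.


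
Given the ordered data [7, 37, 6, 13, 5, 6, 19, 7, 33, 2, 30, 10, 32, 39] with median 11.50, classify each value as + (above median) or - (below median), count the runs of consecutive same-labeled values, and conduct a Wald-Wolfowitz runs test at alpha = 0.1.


Step 1: Compute median = 11.50; label A = above, B = below.
Labels in order: BABABBABABABAA  (n_A = 7, n_B = 7)
Step 2: Count runs R = 12.
Step 3: Under H0 (random ordering), E[R] = 2*n_A*n_B/(n_A+n_B) + 1 = 2*7*7/14 + 1 = 8.0000.
        Var[R] = 2*n_A*n_B*(2*n_A*n_B - n_A - n_B) / ((n_A+n_B)^2 * (n_A+n_B-1)) = 8232/2548 = 3.2308.
        SD[R] = 1.7974.
Step 4: Continuity-corrected z = (R - 0.5 - E[R]) / SD[R] = (12 - 0.5 - 8.0000) / 1.7974 = 1.9472.
Step 5: Two-sided p-value via normal approximation = 2*(1 - Phi(|z|)) = 0.051508.
Step 6: alpha = 0.1. reject H0.

R = 12, z = 1.9472, p = 0.051508, reject H0.
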